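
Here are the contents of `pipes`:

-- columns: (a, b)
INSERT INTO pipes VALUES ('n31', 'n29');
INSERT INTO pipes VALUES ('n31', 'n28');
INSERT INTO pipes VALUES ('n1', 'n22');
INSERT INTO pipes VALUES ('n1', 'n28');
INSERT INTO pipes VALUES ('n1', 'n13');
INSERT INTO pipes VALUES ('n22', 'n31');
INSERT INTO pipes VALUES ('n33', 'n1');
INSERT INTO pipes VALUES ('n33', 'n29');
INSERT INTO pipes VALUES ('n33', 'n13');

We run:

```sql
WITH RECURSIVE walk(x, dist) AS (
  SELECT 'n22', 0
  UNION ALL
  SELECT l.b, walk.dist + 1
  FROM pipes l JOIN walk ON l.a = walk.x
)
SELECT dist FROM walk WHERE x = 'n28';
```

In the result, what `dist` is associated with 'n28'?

2

Base: (n22, dist=0).
Iteration 1: edges from {n22} -> (n31, dist=1).
Iteration 2: edges from {n31} -> (n28, dist=2), (n29, dist=2).
Iteration 3: no outgoing edges from {n28,n29}; recursion stops.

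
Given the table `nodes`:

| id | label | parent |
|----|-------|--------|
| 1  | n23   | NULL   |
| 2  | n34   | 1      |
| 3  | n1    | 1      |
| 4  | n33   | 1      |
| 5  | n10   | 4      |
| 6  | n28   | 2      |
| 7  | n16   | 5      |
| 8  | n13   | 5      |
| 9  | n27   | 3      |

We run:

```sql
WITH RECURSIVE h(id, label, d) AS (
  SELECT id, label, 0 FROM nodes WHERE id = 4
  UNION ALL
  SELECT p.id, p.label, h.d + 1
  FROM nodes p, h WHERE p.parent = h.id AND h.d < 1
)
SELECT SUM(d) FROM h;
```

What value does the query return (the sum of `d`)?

1

Base: id=4 (n33) at d 0.
Iteration 1: rows with parent in {4} -> n10 (id 5, d 1).
Iteration 2: d < 1 fails for all current rows; recursion stops.
SUM(d) = 0 + 1 = 1.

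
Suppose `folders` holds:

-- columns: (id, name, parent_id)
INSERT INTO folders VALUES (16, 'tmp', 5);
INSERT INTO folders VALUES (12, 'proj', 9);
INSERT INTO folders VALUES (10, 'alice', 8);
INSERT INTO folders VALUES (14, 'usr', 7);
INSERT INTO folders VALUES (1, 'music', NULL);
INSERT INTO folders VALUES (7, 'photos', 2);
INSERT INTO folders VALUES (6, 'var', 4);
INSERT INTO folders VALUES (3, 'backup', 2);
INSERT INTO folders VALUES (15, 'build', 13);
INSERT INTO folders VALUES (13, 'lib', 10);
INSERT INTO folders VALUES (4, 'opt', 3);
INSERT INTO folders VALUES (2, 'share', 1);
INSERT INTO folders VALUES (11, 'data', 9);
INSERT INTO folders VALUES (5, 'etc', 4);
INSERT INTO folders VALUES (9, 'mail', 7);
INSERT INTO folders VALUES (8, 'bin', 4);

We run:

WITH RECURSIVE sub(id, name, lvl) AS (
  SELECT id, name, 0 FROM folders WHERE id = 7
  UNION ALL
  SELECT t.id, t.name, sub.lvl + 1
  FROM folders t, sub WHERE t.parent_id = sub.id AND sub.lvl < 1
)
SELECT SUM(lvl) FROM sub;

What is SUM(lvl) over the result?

2

Base: id=7 (photos) at lvl 0.
Iteration 1: rows with parent_id in {7} -> mail (id 9, lvl 1), usr (id 14, lvl 1).
Iteration 2: lvl < 1 fails for all current rows; recursion stops.
SUM(lvl) = 0 + 1 + 1 = 2.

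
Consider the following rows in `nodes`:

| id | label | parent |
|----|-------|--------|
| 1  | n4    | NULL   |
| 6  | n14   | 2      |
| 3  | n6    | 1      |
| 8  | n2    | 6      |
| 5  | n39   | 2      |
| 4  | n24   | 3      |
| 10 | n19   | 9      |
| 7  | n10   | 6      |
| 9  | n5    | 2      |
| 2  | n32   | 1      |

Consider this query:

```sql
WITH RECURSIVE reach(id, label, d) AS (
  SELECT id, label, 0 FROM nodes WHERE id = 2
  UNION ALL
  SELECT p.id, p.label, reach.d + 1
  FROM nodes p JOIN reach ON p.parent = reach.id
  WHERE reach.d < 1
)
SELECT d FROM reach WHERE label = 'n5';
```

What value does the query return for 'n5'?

1

Base: id=2 (n32) at d 0.
Iteration 1: rows with parent in {2} -> n39 (id 5, d 1), n14 (id 6, d 1), n5 (id 9, d 1).
Iteration 2: d < 1 fails for all current rows; recursion stops.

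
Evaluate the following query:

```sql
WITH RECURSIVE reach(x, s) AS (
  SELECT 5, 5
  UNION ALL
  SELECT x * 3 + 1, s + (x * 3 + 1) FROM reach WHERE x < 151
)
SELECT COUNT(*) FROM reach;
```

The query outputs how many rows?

5

Base: x=5, s=5.
Iteration 1: 5 < 151 holds -> x = 5 * 3 + 1 = 16, s = 5 + 16 = 21.
Iteration 2: 16 < 151 holds -> x = 16 * 3 + 1 = 49, s = 21 + 49 = 70.
Iteration 3: 49 < 151 holds -> x = 49 * 3 + 1 = 148, s = 70 + 148 = 218.
Iteration 4: 148 < 151 holds -> x = 148 * 3 + 1 = 445, s = 218 + 445 = 663.
Iteration 5: 445 < 151 fails; recursion stops.
Total rows emitted: 5.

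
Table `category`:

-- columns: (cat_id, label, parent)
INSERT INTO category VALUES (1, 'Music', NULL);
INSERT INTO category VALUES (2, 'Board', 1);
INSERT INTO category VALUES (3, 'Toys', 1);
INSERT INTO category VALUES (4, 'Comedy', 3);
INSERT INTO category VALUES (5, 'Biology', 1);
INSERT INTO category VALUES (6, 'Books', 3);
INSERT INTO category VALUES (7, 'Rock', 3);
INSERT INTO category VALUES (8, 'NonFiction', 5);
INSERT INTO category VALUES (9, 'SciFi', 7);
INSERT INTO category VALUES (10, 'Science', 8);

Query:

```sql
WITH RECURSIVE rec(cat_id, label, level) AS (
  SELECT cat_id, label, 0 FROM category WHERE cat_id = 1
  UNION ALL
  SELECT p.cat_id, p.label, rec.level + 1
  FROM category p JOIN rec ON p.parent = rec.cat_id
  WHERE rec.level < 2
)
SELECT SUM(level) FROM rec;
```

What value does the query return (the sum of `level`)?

Base: cat_id=1 (Music) at level 0.
Iteration 1: rows with parent in {1} -> Board (id 2, level 1), Toys (id 3, level 1), Biology (id 5, level 1).
Iteration 2: rows with parent in {2,3,5} -> Comedy (id 4, level 2), Books (id 6, level 2), Rock (id 7, level 2), NonFiction (id 8, level 2).
Iteration 3: level < 2 fails for all current rows; recursion stops.
SUM(level) = 0 + 1 + 1 + 1 + 2 + 2 + 2 + 2 = 11.

11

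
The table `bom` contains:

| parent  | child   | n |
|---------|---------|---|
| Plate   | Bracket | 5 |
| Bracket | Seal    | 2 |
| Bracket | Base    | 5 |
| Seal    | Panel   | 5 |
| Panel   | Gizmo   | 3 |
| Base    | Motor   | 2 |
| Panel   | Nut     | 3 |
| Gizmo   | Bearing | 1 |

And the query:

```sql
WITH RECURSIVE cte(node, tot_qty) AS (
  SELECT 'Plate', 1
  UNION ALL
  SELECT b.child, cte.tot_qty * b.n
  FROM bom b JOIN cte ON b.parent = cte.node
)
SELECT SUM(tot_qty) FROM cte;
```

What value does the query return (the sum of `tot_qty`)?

Base: (Plate, tot_qty=1).
Iteration 1: components of {Plate} -> Bracket = 1*5 = 5.
Iteration 2: components of {Bracket} -> Base = 5*5 = 25, Seal = 5*2 = 10.
Iteration 3: components of {Base,Seal} -> Motor = 25*2 = 50, Panel = 10*5 = 50.
Iteration 4: components of {Motor,Panel} -> Gizmo = 50*3 = 150, Nut = 50*3 = 150.
Iteration 5: components of {Gizmo,Nut} -> Bearing = 150*1 = 150.
Iteration 6: no further components; recursion stops.
SUM(tot_qty) = 1 + 5 + 10 + 25 + 50 + 50 + 150 + 150 + 150 = 591.

591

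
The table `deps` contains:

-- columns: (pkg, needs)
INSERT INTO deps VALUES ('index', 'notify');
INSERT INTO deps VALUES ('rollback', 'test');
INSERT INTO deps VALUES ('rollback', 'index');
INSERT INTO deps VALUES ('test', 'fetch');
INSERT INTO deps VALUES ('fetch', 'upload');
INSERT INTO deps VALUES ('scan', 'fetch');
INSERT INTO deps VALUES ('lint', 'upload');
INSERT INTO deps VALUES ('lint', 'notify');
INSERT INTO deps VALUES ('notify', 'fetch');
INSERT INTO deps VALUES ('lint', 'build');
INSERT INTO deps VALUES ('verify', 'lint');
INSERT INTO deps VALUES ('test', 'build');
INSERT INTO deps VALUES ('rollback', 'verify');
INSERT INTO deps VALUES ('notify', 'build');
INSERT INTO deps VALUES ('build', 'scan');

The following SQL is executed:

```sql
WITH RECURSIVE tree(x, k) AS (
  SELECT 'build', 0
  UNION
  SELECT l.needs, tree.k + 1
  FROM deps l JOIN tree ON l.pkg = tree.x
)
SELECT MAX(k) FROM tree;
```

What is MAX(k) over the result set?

Base: (build, k=0).
Iteration 1: edges from {build} -> (scan, k=1).
Iteration 2: edges from {scan} -> (fetch, k=2).
Iteration 3: edges from {fetch} -> (upload, k=3).
Iteration 4: no outgoing edges from {upload}; recursion stops.
k values: 0, 1, 2, 3; the maximum is 3.

3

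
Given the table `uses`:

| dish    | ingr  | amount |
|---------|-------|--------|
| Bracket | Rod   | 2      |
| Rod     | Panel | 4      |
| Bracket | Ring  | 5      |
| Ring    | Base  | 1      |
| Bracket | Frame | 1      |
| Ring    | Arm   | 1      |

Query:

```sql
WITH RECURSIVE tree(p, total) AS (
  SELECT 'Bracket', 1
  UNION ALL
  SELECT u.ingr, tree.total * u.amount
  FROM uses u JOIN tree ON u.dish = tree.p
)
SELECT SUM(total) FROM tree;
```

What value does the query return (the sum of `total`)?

27

Base: (Bracket, total=1).
Iteration 1: components of {Bracket} -> Frame = 1*1 = 1, Ring = 1*5 = 5, Rod = 1*2 = 2.
Iteration 2: components of {Frame,Ring,Rod} -> Arm = 5*1 = 5, Base = 5*1 = 5, Panel = 2*4 = 8.
Iteration 3: no further components; recursion stops.
SUM(total) = 1 + 5 + 2 + 1 + 5 + 5 + 8 = 27.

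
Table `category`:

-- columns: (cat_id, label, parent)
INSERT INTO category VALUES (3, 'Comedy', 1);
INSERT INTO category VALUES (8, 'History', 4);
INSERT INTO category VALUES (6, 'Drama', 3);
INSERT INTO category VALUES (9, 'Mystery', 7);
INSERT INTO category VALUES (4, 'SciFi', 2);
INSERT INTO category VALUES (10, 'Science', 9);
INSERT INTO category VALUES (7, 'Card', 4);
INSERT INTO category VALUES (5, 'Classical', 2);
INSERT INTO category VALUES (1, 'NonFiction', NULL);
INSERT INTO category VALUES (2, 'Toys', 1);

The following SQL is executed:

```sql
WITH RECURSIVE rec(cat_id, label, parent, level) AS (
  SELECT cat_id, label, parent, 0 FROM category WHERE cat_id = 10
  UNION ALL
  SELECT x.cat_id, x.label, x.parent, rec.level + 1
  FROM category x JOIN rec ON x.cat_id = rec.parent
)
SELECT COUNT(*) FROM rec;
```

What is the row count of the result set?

6

Base: cat_id=10 (Science), parent=9, level 0.
Iteration 1: join on cat_id=9 -> Mystery (id 9, parent=7, level 1).
Iteration 2: join on cat_id=7 -> Card (id 7, parent=4, level 2).
Iteration 3: join on cat_id=4 -> SciFi (id 4, parent=2, level 3).
Iteration 4: join on cat_id=2 -> Toys (id 2, parent=1, level 4).
Iteration 5: join on cat_id=1 -> NonFiction (id 1, parent=NULL, level 5).
Iteration 6: parent is NULL; no match; recursion stops.
Total rows emitted: 6.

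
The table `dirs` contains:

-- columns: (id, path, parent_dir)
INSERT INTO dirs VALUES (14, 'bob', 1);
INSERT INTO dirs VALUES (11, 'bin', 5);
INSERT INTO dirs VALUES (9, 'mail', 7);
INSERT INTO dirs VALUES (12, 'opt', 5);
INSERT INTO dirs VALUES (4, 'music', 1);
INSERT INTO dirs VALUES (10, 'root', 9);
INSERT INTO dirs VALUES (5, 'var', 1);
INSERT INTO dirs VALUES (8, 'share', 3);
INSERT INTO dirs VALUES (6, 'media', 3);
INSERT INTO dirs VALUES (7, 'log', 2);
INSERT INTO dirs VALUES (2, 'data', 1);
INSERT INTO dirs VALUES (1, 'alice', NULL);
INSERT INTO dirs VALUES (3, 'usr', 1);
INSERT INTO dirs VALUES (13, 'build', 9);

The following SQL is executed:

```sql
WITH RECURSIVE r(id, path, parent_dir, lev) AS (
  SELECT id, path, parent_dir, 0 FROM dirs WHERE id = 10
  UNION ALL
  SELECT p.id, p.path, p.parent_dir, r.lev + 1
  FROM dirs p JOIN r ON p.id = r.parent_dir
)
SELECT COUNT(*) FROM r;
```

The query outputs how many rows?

Base: id=10 (root), parent_dir=9, lev 0.
Iteration 1: join on id=9 -> mail (id 9, parent_dir=7, lev 1).
Iteration 2: join on id=7 -> log (id 7, parent_dir=2, lev 2).
Iteration 3: join on id=2 -> data (id 2, parent_dir=1, lev 3).
Iteration 4: join on id=1 -> alice (id 1, parent_dir=NULL, lev 4).
Iteration 5: parent_dir is NULL; no match; recursion stops.
Total rows emitted: 5.

5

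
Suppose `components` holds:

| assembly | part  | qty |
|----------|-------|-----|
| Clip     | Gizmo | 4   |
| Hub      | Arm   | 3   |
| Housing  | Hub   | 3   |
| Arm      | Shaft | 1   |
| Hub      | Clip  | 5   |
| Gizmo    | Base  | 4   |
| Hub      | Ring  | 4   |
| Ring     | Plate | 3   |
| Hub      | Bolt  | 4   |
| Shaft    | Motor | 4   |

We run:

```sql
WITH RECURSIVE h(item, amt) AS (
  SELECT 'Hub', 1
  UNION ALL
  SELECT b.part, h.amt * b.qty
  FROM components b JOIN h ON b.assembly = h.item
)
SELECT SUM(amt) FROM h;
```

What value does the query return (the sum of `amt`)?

144

Base: (Hub, amt=1).
Iteration 1: components of {Hub} -> Arm = 1*3 = 3, Bolt = 1*4 = 4, Clip = 1*5 = 5, Ring = 1*4 = 4.
Iteration 2: components of {Arm,Bolt,Clip,Ring} -> Gizmo = 5*4 = 20, Plate = 4*3 = 12, Shaft = 3*1 = 3.
Iteration 3: components of {Gizmo,Plate,Shaft} -> Base = 20*4 = 80, Motor = 3*4 = 12.
Iteration 4: no further components; recursion stops.
SUM(amt) = 1 + 4 + 4 + 3 + 5 + 12 + 3 + 20 + 12 + 80 = 144.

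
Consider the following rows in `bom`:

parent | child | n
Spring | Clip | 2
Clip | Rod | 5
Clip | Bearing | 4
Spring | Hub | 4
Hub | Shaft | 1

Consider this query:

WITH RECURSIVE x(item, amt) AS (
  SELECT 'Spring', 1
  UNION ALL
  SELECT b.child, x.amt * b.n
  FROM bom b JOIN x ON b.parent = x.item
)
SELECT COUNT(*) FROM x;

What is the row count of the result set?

6

Base: (Spring, amt=1).
Iteration 1: components of {Spring} -> Clip = 1*2 = 2, Hub = 1*4 = 4.
Iteration 2: components of {Clip,Hub} -> Bearing = 2*4 = 8, Rod = 2*5 = 10, Shaft = 4*1 = 4.
Iteration 3: no further components; recursion stops.
Total rows emitted: 6.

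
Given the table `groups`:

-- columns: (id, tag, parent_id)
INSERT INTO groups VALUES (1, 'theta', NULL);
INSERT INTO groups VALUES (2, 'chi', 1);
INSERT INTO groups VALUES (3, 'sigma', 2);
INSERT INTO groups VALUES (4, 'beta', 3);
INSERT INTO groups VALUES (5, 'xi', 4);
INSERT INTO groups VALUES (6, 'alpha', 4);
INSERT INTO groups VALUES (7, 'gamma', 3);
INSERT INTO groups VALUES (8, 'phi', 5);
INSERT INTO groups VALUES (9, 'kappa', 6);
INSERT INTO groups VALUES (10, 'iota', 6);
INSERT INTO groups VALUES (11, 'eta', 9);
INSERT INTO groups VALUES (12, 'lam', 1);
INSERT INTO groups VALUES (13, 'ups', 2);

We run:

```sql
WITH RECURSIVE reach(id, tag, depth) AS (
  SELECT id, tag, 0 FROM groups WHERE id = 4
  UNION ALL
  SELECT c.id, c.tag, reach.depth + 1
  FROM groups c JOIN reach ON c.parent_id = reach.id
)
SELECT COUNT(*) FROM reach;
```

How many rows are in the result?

Base: id=4 (beta) at depth 0.
Iteration 1: rows with parent_id in {4} -> xi (id 5, depth 1), alpha (id 6, depth 1).
Iteration 2: rows with parent_id in {5,6} -> phi (id 8, depth 2), kappa (id 9, depth 2), iota (id 10, depth 2).
Iteration 3: rows with parent_id in {8,9,10} -> eta (id 11, depth 3).
Iteration 4: no rows with parent_id in {11}; recursion stops.
Total rows emitted: 7.

7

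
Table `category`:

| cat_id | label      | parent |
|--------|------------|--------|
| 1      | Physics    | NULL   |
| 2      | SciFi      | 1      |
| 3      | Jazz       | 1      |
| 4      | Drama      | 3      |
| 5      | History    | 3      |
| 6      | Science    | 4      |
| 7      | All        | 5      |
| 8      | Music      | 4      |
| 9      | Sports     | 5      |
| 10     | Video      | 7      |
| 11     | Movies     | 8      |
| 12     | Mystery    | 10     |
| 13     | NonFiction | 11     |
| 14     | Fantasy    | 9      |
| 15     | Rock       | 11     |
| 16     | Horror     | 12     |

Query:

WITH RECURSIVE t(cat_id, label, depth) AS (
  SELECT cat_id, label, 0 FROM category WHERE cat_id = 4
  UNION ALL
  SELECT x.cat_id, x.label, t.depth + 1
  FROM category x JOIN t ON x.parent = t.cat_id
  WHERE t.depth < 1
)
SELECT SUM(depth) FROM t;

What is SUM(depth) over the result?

Base: cat_id=4 (Drama) at depth 0.
Iteration 1: rows with parent in {4} -> Science (id 6, depth 1), Music (id 8, depth 1).
Iteration 2: depth < 1 fails for all current rows; recursion stops.
SUM(depth) = 0 + 1 + 1 = 2.

2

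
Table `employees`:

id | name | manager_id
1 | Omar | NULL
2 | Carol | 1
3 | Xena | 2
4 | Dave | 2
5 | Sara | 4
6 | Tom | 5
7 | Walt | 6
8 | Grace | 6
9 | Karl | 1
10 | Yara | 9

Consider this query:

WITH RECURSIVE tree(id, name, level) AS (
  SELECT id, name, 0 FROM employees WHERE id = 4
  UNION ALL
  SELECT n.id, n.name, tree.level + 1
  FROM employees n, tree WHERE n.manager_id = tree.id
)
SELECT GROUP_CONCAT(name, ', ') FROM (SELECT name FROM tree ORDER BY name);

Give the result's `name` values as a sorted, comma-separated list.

Dave, Grace, Sara, Tom, Walt

Base: id=4 (Dave) at level 0.
Iteration 1: rows with manager_id in {4} -> Sara (id 5, level 1).
Iteration 2: rows with manager_id in {5} -> Tom (id 6, level 2).
Iteration 3: rows with manager_id in {6} -> Walt (id 7, level 3), Grace (id 8, level 3).
Iteration 4: no rows with manager_id in {7,8}; recursion stops.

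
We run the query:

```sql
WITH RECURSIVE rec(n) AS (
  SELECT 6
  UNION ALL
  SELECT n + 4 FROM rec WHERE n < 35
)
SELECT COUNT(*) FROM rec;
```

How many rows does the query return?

9

Base: n=6.
Iteration 1: 6 < 35 holds -> n = 6 + 4 = 10.
Iteration 2: 10 < 35 holds -> n = 10 + 4 = 14.
Iteration 3: 14 < 35 holds -> n = 14 + 4 = 18.
Iteration 4: 18 < 35 holds -> n = 18 + 4 = 22.
Iteration 5: 22 < 35 holds -> n = 22 + 4 = 26.
Iteration 6: 26 < 35 holds -> n = 26 + 4 = 30.
Iteration 7: 30 < 35 holds -> n = 30 + 4 = 34.
Iteration 8: 34 < 35 holds -> n = 34 + 4 = 38.
Iteration 9: 38 < 35 fails; recursion stops.
Total rows emitted: 9.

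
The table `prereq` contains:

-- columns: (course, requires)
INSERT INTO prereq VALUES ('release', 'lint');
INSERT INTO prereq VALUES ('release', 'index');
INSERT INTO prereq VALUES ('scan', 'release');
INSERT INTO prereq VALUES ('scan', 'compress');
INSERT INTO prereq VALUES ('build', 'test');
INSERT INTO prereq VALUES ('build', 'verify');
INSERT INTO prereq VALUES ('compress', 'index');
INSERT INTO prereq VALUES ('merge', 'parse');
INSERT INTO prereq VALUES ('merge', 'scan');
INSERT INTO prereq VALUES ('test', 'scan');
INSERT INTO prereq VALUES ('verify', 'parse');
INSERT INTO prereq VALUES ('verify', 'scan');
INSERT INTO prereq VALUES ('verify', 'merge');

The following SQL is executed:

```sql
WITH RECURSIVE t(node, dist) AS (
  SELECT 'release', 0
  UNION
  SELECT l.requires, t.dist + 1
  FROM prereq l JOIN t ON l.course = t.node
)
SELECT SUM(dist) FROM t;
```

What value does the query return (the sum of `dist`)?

Base: (release, dist=0).
Iteration 1: edges from {release} -> (index, dist=1), (lint, dist=1).
Iteration 2: no outgoing edges from {index,lint}; recursion stops.
SUM(dist) = 0 + 1 + 1 = 2.

2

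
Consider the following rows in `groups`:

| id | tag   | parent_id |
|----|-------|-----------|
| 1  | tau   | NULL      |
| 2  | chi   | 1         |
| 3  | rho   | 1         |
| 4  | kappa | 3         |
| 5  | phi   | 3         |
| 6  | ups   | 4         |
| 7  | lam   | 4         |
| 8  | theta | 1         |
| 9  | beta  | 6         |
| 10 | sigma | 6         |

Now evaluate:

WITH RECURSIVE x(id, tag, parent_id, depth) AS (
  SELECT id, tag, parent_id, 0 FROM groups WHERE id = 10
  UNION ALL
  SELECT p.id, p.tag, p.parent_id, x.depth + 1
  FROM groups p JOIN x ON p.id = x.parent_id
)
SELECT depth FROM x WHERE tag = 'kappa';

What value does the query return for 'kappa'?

Base: id=10 (sigma), parent_id=6, depth 0.
Iteration 1: join on id=6 -> ups (id 6, parent_id=4, depth 1).
Iteration 2: join on id=4 -> kappa (id 4, parent_id=3, depth 2).
Iteration 3: join on id=3 -> rho (id 3, parent_id=1, depth 3).
Iteration 4: join on id=1 -> tau (id 1, parent_id=NULL, depth 4).
Iteration 5: parent_id is NULL; no match; recursion stops.

2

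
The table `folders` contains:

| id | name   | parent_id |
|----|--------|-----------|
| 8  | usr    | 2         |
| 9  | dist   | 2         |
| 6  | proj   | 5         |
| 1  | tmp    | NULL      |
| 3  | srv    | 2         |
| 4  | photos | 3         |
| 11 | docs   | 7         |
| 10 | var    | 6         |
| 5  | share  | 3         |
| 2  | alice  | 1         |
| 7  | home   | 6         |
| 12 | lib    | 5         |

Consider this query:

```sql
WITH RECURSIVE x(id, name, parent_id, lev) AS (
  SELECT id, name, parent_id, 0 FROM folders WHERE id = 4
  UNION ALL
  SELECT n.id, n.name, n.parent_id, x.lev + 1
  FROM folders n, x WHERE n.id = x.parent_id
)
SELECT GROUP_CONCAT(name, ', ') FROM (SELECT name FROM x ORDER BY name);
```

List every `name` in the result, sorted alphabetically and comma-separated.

Base: id=4 (photos), parent_id=3, lev 0.
Iteration 1: join on id=3 -> srv (id 3, parent_id=2, lev 1).
Iteration 2: join on id=2 -> alice (id 2, parent_id=1, lev 2).
Iteration 3: join on id=1 -> tmp (id 1, parent_id=NULL, lev 3).
Iteration 4: parent_id is NULL; no match; recursion stops.

alice, photos, srv, tmp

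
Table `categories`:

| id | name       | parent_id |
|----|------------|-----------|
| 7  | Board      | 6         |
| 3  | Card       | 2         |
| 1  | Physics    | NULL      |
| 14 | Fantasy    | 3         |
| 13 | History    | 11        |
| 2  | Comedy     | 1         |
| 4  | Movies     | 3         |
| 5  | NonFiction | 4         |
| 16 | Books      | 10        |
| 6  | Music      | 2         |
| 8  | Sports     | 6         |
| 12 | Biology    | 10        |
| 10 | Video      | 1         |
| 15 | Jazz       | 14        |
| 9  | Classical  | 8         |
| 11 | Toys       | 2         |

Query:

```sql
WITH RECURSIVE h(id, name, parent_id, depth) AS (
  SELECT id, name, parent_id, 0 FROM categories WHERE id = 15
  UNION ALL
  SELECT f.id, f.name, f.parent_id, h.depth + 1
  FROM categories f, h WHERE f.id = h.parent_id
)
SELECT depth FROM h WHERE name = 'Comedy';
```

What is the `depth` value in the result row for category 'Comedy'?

3

Base: id=15 (Jazz), parent_id=14, depth 0.
Iteration 1: join on id=14 -> Fantasy (id 14, parent_id=3, depth 1).
Iteration 2: join on id=3 -> Card (id 3, parent_id=2, depth 2).
Iteration 3: join on id=2 -> Comedy (id 2, parent_id=1, depth 3).
Iteration 4: join on id=1 -> Physics (id 1, parent_id=NULL, depth 4).
Iteration 5: parent_id is NULL; no match; recursion stops.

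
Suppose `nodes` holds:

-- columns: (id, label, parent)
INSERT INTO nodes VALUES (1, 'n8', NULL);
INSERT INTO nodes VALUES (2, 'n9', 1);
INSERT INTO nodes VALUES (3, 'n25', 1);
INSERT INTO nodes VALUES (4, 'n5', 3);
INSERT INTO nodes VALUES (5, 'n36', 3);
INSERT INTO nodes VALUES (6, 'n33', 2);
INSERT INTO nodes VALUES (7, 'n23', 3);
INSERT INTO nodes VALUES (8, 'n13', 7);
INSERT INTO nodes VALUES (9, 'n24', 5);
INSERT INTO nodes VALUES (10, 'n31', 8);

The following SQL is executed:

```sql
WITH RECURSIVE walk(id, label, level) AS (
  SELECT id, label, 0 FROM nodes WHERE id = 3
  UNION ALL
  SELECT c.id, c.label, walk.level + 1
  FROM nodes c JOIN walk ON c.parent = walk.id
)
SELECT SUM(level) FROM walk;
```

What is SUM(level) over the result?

Base: id=3 (n25) at level 0.
Iteration 1: rows with parent in {3} -> n5 (id 4, level 1), n36 (id 5, level 1), n23 (id 7, level 1).
Iteration 2: rows with parent in {4,5,7} -> n13 (id 8, level 2), n24 (id 9, level 2).
Iteration 3: rows with parent in {8,9} -> n31 (id 10, level 3).
Iteration 4: no rows with parent in {10}; recursion stops.
SUM(level) = 0 + 1 + 1 + 1 + 2 + 2 + 3 = 10.

10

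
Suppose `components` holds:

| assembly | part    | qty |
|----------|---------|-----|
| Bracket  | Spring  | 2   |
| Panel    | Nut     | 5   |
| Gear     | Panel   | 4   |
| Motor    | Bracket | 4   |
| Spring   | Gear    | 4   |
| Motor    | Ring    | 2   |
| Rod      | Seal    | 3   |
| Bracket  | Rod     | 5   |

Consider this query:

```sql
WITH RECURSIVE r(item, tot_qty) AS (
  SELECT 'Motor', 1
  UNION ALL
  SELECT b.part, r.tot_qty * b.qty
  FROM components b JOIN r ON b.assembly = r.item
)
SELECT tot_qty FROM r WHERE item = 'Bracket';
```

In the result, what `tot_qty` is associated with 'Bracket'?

4

Base: (Motor, tot_qty=1).
Iteration 1: components of {Motor} -> Bracket = 1*4 = 4, Ring = 1*2 = 2.
Iteration 2: components of {Bracket,Ring} -> Rod = 4*5 = 20, Spring = 4*2 = 8.
Iteration 3: components of {Rod,Spring} -> Gear = 8*4 = 32, Seal = 20*3 = 60.
Iteration 4: components of {Gear,Seal} -> Panel = 32*4 = 128.
Iteration 5: components of {Panel} -> Nut = 128*5 = 640.
Iteration 6: no further components; recursion stops.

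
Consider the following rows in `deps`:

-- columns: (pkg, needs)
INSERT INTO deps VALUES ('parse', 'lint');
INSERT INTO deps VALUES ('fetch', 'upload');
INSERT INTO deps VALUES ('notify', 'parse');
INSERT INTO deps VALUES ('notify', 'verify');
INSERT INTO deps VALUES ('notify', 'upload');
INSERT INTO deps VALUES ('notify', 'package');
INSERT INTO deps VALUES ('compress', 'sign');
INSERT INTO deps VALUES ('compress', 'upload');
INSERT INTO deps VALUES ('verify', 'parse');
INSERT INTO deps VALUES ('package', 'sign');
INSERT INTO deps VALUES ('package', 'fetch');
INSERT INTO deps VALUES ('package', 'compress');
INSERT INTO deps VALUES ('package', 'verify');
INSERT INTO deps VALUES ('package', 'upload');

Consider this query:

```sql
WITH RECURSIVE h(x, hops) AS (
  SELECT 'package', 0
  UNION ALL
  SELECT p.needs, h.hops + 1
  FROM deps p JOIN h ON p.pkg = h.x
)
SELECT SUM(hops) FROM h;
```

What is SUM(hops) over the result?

16

Base: (package, hops=0).
Iteration 1: edges from {package} -> (compress, hops=1), (fetch, hops=1), (sign, hops=1), (upload, hops=1), (verify, hops=1).
Iteration 2: edges from {compress,fetch,sign,upload,verify} -> (parse, hops=2), (sign, hops=2), (upload, hops=2) x2. [UNION ALL keeps all 4 new rows, including repeats]
Iteration 3: edges from {parse,sign,upload} -> (lint, hops=3).
Iteration 4: no outgoing edges from {lint}; recursion stops.
SUM(hops) = 0 + 1 + 1 + 1 + 1 + 1 + 2 + 2 + 2 + 2 + 3 = 16.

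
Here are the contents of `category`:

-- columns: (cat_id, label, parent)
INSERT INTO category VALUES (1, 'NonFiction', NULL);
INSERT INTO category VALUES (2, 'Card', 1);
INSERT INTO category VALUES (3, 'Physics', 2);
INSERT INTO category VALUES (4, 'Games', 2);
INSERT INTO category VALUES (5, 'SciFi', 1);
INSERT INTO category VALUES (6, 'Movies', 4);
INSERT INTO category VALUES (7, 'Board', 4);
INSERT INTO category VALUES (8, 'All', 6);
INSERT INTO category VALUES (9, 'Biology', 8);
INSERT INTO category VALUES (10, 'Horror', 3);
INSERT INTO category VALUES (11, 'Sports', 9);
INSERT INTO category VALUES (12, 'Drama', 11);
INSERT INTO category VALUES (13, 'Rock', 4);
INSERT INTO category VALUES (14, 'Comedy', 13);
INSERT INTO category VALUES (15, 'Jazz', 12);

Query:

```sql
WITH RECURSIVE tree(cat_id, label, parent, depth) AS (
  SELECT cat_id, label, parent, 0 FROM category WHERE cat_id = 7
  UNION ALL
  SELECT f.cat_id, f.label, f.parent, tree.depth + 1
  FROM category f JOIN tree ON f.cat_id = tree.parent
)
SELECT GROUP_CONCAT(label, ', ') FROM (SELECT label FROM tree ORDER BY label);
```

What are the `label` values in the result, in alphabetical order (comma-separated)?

Board, Card, Games, NonFiction

Base: cat_id=7 (Board), parent=4, depth 0.
Iteration 1: join on cat_id=4 -> Games (id 4, parent=2, depth 1).
Iteration 2: join on cat_id=2 -> Card (id 2, parent=1, depth 2).
Iteration 3: join on cat_id=1 -> NonFiction (id 1, parent=NULL, depth 3).
Iteration 4: parent is NULL; no match; recursion stops.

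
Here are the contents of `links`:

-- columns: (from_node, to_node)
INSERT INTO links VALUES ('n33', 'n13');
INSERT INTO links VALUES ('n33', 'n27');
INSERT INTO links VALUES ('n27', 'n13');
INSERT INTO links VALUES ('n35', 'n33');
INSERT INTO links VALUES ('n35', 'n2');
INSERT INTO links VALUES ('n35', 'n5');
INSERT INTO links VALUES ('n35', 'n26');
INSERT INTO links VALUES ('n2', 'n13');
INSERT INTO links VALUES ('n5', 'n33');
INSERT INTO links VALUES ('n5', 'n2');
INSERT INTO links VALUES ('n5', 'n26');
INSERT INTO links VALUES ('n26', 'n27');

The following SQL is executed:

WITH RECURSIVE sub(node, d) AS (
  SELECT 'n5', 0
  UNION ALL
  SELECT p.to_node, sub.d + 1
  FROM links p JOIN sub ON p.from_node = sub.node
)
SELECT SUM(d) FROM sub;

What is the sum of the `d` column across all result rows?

Base: (n5, d=0).
Iteration 1: edges from {n5} -> (n2, d=1), (n26, d=1), (n33, d=1).
Iteration 2: edges from {n2,n26,n33} -> (n13, d=2) x2, (n27, d=2) x2. [UNION ALL keeps all 4 new rows, including repeats]
Iteration 3: edges from {n13,n27} -> (n13, d=3) x2. [UNION ALL keeps all 2 new rows, including repeats]
Iteration 4: no outgoing edges from {n13}; recursion stops.
SUM(d) = 0 + 1 + 1 + 1 + 2 + 2 + 2 + 2 + 3 + 3 = 17.

17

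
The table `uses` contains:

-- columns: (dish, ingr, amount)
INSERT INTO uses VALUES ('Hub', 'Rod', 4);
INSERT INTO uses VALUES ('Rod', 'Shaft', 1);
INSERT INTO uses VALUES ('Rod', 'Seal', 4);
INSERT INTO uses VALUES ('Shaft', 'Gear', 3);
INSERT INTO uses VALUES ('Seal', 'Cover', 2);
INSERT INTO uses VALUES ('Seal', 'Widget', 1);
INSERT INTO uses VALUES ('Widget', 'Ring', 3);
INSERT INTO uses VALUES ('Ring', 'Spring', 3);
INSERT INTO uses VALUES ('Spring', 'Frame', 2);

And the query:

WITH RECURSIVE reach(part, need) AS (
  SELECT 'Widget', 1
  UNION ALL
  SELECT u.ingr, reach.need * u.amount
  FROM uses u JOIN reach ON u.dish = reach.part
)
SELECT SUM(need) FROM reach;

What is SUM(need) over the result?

31

Base: (Widget, need=1).
Iteration 1: components of {Widget} -> Ring = 1*3 = 3.
Iteration 2: components of {Ring} -> Spring = 3*3 = 9.
Iteration 3: components of {Spring} -> Frame = 9*2 = 18.
Iteration 4: no further components; recursion stops.
SUM(need) = 1 + 3 + 9 + 18 = 31.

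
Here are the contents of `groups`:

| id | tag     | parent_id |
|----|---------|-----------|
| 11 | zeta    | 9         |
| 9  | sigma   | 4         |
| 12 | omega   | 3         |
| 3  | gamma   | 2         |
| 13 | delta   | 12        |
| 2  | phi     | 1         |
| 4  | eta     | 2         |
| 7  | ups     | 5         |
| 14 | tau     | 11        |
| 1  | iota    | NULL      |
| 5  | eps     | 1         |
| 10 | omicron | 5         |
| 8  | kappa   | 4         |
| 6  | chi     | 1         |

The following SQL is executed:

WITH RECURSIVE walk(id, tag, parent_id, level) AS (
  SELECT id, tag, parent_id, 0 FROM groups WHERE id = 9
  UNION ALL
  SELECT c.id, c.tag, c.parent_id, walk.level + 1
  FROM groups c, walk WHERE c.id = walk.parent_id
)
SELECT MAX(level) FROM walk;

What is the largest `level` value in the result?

Base: id=9 (sigma), parent_id=4, level 0.
Iteration 1: join on id=4 -> eta (id 4, parent_id=2, level 1).
Iteration 2: join on id=2 -> phi (id 2, parent_id=1, level 2).
Iteration 3: join on id=1 -> iota (id 1, parent_id=NULL, level 3).
Iteration 4: parent_id is NULL; no match; recursion stops.
level values: 0, 1, 2, 3; the maximum is 3.

3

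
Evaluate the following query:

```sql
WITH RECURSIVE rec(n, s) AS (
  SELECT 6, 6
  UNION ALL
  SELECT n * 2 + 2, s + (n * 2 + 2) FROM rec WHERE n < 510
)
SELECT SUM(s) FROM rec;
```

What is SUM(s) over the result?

1920

Base: n=6, s=6.
Iteration 1: 6 < 510 holds -> n = 6 * 2 + 2 = 14, s = 6 + 14 = 20.
Iteration 2: 14 < 510 holds -> n = 14 * 2 + 2 = 30, s = 20 + 30 = 50.
Iteration 3: 30 < 510 holds -> n = 30 * 2 + 2 = 62, s = 50 + 62 = 112.
Iteration 4: 62 < 510 holds -> n = 62 * 2 + 2 = 126, s = 112 + 126 = 238.
Iteration 5: 126 < 510 holds -> n = 126 * 2 + 2 = 254, s = 238 + 254 = 492.
Iteration 6: 254 < 510 holds -> n = 254 * 2 + 2 = 510, s = 492 + 510 = 1002.
Iteration 7: 510 < 510 fails; recursion stops.
SUM(s) = 6 + 20 + 50 + 112 + 238 + 492 + 1002 = 1920.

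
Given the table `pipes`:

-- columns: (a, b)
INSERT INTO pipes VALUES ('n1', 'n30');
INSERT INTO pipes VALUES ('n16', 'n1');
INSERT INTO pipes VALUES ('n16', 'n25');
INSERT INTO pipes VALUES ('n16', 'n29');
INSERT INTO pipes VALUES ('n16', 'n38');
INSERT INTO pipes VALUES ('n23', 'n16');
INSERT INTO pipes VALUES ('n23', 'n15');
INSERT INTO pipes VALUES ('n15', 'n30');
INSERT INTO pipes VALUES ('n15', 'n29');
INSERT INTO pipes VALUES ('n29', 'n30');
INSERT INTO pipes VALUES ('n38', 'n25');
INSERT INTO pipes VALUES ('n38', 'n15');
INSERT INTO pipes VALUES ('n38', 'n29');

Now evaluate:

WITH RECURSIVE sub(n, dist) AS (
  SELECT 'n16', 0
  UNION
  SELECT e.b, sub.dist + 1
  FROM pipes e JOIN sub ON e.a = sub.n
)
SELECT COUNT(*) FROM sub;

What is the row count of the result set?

Base: (n16, dist=0).
Iteration 1: edges from {n16} -> (n1, dist=1), (n25, dist=1), (n29, dist=1), (n38, dist=1).
Iteration 2: edges from {n1,n25,n29,n38} -> (n15, dist=2), (n25, dist=2), (n29, dist=2), (n30, dist=2). [UNION drops 1 duplicate row(s)]
Iteration 3: edges from {n15,n25,n29,n30} -> (n29, dist=3), (n30, dist=3). [UNION drops 1 duplicate row(s)]
Iteration 4: edges from {n29,n30} -> (n30, dist=4).
Iteration 5: no outgoing edges from {n30}; recursion stops.
Total rows emitted: 12.

12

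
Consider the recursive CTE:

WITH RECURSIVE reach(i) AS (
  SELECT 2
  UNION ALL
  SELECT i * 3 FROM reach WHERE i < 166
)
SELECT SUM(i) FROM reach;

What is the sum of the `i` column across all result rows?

Base: i=2.
Iteration 1: 2 < 166 holds -> i = 2 * 3 = 6.
Iteration 2: 6 < 166 holds -> i = 6 * 3 = 18.
Iteration 3: 18 < 166 holds -> i = 18 * 3 = 54.
Iteration 4: 54 < 166 holds -> i = 54 * 3 = 162.
Iteration 5: 162 < 166 holds -> i = 162 * 3 = 486.
Iteration 6: 486 < 166 fails; recursion stops.
SUM(i) = 2 + 6 + 18 + 54 + 162 + 486 = 728.

728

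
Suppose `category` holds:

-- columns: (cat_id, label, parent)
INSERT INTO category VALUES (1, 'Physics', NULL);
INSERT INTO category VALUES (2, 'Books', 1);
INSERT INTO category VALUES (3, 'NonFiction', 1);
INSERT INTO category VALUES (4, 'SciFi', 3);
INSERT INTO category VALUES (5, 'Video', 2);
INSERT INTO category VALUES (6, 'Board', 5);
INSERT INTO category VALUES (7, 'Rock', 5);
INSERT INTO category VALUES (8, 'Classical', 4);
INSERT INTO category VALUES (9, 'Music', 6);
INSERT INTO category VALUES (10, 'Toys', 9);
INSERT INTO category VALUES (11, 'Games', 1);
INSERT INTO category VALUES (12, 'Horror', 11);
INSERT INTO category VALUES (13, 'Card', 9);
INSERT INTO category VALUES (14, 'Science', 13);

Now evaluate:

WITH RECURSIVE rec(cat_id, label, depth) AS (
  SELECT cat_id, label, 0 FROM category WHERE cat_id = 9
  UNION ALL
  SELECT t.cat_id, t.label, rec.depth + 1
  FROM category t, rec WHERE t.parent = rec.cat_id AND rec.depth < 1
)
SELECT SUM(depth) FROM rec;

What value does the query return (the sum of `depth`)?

2

Base: cat_id=9 (Music) at depth 0.
Iteration 1: rows with parent in {9} -> Toys (id 10, depth 1), Card (id 13, depth 1).
Iteration 2: depth < 1 fails for all current rows; recursion stops.
SUM(depth) = 0 + 1 + 1 = 2.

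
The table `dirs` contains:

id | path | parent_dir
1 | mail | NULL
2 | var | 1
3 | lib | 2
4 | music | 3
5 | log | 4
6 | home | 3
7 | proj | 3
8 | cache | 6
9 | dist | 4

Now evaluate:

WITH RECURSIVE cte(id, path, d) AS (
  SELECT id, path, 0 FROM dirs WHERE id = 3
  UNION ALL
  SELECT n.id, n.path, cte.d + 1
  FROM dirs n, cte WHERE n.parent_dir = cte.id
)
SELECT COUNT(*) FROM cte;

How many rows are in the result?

7

Base: id=3 (lib) at d 0.
Iteration 1: rows with parent_dir in {3} -> music (id 4, d 1), home (id 6, d 1), proj (id 7, d 1).
Iteration 2: rows with parent_dir in {4,6,7} -> log (id 5, d 2), cache (id 8, d 2), dist (id 9, d 2).
Iteration 3: no rows with parent_dir in {5,8,9}; recursion stops.
Total rows emitted: 7.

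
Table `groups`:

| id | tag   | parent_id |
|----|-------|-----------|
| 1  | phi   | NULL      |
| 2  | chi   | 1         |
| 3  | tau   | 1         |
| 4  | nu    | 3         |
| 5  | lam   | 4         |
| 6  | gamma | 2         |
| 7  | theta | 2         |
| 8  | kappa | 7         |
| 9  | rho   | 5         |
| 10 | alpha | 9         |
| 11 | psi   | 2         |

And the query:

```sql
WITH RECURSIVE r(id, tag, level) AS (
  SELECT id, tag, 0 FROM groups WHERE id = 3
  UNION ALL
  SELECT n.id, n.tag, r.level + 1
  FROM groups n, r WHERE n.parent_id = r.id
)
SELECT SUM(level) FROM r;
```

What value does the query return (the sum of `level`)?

Base: id=3 (tau) at level 0.
Iteration 1: rows with parent_id in {3} -> nu (id 4, level 1).
Iteration 2: rows with parent_id in {4} -> lam (id 5, level 2).
Iteration 3: rows with parent_id in {5} -> rho (id 9, level 3).
Iteration 4: rows with parent_id in {9} -> alpha (id 10, level 4).
Iteration 5: no rows with parent_id in {10}; recursion stops.
SUM(level) = 0 + 1 + 2 + 3 + 4 = 10.

10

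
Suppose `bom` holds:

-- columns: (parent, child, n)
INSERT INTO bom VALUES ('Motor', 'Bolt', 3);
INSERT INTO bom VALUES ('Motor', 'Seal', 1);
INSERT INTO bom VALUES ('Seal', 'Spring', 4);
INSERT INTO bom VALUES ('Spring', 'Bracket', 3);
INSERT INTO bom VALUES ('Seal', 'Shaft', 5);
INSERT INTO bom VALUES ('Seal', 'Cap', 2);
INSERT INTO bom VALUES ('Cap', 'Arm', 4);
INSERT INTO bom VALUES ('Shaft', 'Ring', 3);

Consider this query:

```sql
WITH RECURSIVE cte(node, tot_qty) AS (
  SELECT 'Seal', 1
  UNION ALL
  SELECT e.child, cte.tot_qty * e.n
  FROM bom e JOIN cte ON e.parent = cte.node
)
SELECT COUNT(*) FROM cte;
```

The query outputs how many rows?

7

Base: (Seal, tot_qty=1).
Iteration 1: components of {Seal} -> Cap = 1*2 = 2, Shaft = 1*5 = 5, Spring = 1*4 = 4.
Iteration 2: components of {Cap,Shaft,Spring} -> Arm = 2*4 = 8, Bracket = 4*3 = 12, Ring = 5*3 = 15.
Iteration 3: no further components; recursion stops.
Total rows emitted: 7.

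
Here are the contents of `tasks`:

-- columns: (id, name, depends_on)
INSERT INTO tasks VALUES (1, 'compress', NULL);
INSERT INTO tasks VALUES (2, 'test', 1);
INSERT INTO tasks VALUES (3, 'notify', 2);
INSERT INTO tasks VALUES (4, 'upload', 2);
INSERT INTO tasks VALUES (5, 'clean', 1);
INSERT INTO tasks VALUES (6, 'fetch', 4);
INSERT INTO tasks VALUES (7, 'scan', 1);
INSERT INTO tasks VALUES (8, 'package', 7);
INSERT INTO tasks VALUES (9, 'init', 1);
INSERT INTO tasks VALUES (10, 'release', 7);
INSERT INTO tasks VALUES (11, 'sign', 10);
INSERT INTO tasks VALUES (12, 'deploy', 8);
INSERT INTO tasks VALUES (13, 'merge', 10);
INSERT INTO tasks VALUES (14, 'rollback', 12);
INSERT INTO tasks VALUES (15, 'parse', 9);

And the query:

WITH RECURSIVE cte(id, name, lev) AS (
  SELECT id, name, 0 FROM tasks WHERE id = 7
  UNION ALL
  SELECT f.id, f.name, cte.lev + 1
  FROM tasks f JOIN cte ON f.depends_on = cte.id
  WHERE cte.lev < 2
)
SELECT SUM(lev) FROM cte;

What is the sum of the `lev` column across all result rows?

Base: id=7 (scan) at lev 0.
Iteration 1: rows with depends_on in {7} -> package (id 8, lev 1), release (id 10, lev 1).
Iteration 2: rows with depends_on in {8,10} -> sign (id 11, lev 2), deploy (id 12, lev 2), merge (id 13, lev 2).
Iteration 3: lev < 2 fails for all current rows; recursion stops.
SUM(lev) = 0 + 1 + 1 + 2 + 2 + 2 = 8.

8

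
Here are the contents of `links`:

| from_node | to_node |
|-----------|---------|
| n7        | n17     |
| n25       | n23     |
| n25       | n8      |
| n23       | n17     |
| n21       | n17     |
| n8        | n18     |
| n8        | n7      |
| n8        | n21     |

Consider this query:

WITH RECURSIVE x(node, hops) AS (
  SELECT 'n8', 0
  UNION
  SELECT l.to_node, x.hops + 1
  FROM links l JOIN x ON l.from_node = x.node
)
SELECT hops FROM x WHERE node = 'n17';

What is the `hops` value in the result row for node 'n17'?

2

Base: (n8, hops=0).
Iteration 1: edges from {n8} -> (n18, hops=1), (n21, hops=1), (n7, hops=1).
Iteration 2: edges from {n18,n21,n7} -> (n17, hops=2). [UNION drops 1 duplicate row(s)]
Iteration 3: no outgoing edges from {n17}; recursion stops.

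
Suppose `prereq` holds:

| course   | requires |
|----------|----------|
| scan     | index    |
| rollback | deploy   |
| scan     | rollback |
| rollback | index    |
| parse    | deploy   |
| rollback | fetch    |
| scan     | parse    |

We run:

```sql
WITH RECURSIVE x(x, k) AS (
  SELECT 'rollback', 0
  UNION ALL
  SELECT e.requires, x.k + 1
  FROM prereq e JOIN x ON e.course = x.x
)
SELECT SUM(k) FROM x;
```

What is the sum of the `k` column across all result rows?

3

Base: (rollback, k=0).
Iteration 1: edges from {rollback} -> (deploy, k=1), (fetch, k=1), (index, k=1).
Iteration 2: no outgoing edges from {deploy,fetch,index}; recursion stops.
SUM(k) = 0 + 1 + 1 + 1 = 3.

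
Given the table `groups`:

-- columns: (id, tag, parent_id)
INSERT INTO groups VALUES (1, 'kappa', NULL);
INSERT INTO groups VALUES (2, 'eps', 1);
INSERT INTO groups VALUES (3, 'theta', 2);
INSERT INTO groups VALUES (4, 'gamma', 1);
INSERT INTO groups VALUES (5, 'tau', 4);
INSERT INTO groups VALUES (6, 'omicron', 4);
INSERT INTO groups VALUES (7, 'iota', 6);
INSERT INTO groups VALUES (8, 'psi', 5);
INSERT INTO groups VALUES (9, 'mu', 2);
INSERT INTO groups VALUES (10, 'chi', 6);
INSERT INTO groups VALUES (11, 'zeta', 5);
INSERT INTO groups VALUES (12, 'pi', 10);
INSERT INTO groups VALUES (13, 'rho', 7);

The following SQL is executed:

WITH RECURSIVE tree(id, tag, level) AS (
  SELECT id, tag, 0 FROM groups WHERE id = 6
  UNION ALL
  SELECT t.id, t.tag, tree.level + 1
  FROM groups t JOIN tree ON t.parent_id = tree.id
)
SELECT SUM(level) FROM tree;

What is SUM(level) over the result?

6

Base: id=6 (omicron) at level 0.
Iteration 1: rows with parent_id in {6} -> iota (id 7, level 1), chi (id 10, level 1).
Iteration 2: rows with parent_id in {7,10} -> pi (id 12, level 2), rho (id 13, level 2).
Iteration 3: no rows with parent_id in {12,13}; recursion stops.
SUM(level) = 0 + 1 + 1 + 2 + 2 = 6.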